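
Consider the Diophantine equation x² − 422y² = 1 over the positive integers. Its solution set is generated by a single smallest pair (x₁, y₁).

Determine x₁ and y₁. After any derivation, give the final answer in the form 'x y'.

[20; 1,1,5,2,1,…,1,1,40] for √422; ℓ=14 ⇒ convergent index 13
a_0=20:  p_0=20·1+0=20,  q_0=20·0+1=1
a_1=1:  p_1=1·20+1=21,  q_1=1·1+0=1
a_2=1:  p_2=1·21+20=41,  q_2=1·1+1=2
…
a_4=2:  p_4=2·226+41=493,  q_4=2·11+2=24
a_5=1:  p_5=1·493+226=719,  q_5=1·24+11=35
…
a_8=3:  p_8=3·53719+2650=163807,  q_8=3·2615+129=7974
a_9=1:  p_9=1·163807+53719=217526,  q_9=1·7974+2615=10589
…
a_11=5:  p_11=5·598859+217526=3211821,  q_11=5·29152+10589=156349
a_12=1:  p_12=1·3211821+598859=3810680,  q_12=1·156349+29152=185501
a_13=1:  p_13=1·3810680+3211821=7022501,  q_13=1·185501+156349=341850
→ (7022501, 341850).  Check: 7022501²=49315520295001, 422·341850²=49315520295000, difference 1.

7022501 341850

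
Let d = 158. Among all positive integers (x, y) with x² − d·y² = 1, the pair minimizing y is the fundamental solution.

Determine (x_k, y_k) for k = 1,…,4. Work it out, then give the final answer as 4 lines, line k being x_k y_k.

7743 616
119908097 9539376
1856896782399 147726776120
28755903452322817 2287696845454944

√158 → a₀=12, period (1,1,3,12,3,1,1,24); ℓ=8 even so k=7
a_0=12:  p_0=12·1+0=12,  q_0=12·0+1=1
a_1=1:  p_1=1·12+1=13,  q_1=1·1+0=1
a_2=1:  p_2=1·13+12=25,  q_2=1·1+1=2
…
a_6=1:  p_6=1·3331+1081=4412,  q_6=1·265+86=351
a_7=1:  p_7=1·4412+3331=7743,  q_7=1·351+265=616
fundamental: x₁=7743, y₁=616  (since 59954049 − 158·379456 = 1)
k=2:  x_2 = 7743·7743+158·616·616 = 119908097,  y_2 = 7743·616+616·7743 = 9539376
k=3:  x_3 = 7743·119908097+158·616·9539376 = 1856896782399,  y_3 = 7743·9539376+616·119908097 = 147726776120
k=4:  x_4 = 7743·1856896782399+158·616·147726776120 = 28755903452322817,  y_4 = 7743·147726776120+616·1856896782399 = 2287696845454944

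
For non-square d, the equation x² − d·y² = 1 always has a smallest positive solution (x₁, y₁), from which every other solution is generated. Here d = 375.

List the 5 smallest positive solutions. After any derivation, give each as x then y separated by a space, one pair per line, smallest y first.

√375 → a₀=19, period (2,1,2,1,5,1,2,1,2,38); ℓ=10 even so k=9
i=0: a=19 ⇒ p=19, q=1
i=1: a=2 ⇒ p=39, q=2
i=2: a=1 ⇒ p=58, q=3
i=3: a=2 ⇒ p=155, q=8
i=4: a=1 ⇒ p=213, q=11
i=5: a=5 ⇒ p=1220, q=63
…
i=7: a=2 ⇒ p=4086, q=211
i=8: a=1 ⇒ p=5519, q=285
i=9: a=2 ⇒ p=15124, q=781
→ (15124, 781).  Check: 15124²=228735376, 375·781²=228735375, difference 1.
(x_2, y_2) = (15124·15124 + 375·781·781, 15124·781 + 781·15124) = (457470751, 23623688)
(x_3, y_3) = (15124·457470751 + 375·781·23623688, 15124·23623688 + 781·457470751) = (13837575261124, 714569313843)
(x_4, y_4) = (15124·13837575261124 + 375·781·714569313843, 15124·714569313843 + 781·13837575261124) = (418558976041008001, 21614292581499376)
(x_5, y_5) = (15124·418558976041008001 + 375·781·21614292581499376, 15124·21614292581499376 + 781·418558976041008001) = (12660571893450834753124, 653789121290623811405)

15124 781
457470751 23623688
13837575261124 714569313843
418558976041008001 21614292581499376
12660571893450834753124 653789121290623811405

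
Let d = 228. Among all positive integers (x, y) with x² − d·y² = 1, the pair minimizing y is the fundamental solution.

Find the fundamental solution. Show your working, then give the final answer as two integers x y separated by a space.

151 10

[15; 10,30] for √228; ℓ=2 ⇒ convergent index 1
k=0  a_k=15  p_k/q_k = 15/1
k=1  a_k=10  p_k/q_k = 151/10
(x₁, y₁) = (151, 10);  151² − 228·10² = 1 ✓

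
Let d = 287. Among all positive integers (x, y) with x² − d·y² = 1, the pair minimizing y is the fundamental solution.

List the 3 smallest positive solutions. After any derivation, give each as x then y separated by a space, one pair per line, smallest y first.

d=287: √d = [16; 1,15,1,32] (ℓ=4, even), read p_3/q_3
a_0=16:  p_0=16·1+0=16,  q_0=16·0+1=1
a_1=1:  p_1=1·16+1=17,  q_1=1·1+0=1
a_2=15:  p_2=15·17+16=271,  q_2=15·1+1=16
a_3=1:  p_3=1·271+17=288,  q_3=1·16+1=17
→ (288, 17).  Check: 288²=82944, 287·17²=82943, difference 1.
(x_2, y_2) = (288·288 + 287·17·17, 288·17 + 17·288) = (165887, 9792)
(x_3, y_3) = (288·165887 + 287·17·9792, 288·9792 + 17·165887) = (95550624, 5640175)

288 17
165887 9792
95550624 5640175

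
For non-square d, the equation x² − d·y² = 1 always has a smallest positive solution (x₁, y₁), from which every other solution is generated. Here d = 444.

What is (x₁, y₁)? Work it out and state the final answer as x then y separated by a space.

√444 → a₀=21, period (14,42); ℓ=2 even so k=1
i=0: a=21 ⇒ p=21, q=1
i=1: a=14 ⇒ p=295, q=14
(x₁, y₁) = (295, 14);  295² − 444·14² = 1 ✓

295 14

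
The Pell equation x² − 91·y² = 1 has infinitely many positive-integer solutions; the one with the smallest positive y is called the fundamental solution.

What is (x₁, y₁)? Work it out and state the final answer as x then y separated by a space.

√91 = [9; 1,1,5,1,5,1,1,18, …], period ℓ=8 (even) → k=7
i=0: a=9 ⇒ p=9, q=1
…
i=3: a=5 ⇒ p=105, q=11
…
i=6: a=1 ⇒ p=849, q=89
i=7: a=1 ⇒ p=1574, q=165
(x₁, y₁) = (1574, 165);  1574² − 91·165² = 1 ✓

1574 165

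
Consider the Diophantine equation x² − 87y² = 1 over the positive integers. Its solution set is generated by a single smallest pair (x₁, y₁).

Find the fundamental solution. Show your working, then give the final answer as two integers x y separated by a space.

[9; 3,18] for √87; ℓ=2 ⇒ convergent index 1
i=0: a=9 ⇒ p=9, q=1
i=1: a=3 ⇒ p=28, q=3
→ (28, 3).  Check: 28²=784, 87·3²=783, difference 1.

28 3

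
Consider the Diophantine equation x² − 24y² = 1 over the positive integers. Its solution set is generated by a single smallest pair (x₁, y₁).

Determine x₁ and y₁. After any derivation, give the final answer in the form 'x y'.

5 1

√24 → a₀=4, period (1,8); ℓ=2 even so k=1
k=0  a_k=4  p_k/q_k = 4/1
k=1  a_k=1  p_k/q_k = 5/1
(x₁, y₁) = (5, 1);  5² − 24·1² = 1 ✓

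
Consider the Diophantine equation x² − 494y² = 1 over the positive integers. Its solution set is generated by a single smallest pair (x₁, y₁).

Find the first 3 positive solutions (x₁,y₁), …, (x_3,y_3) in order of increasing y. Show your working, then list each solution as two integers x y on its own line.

√494 = [22; 4,2,2,1,2,1,2,2,4,44, …], period ℓ=10 (even) → k=9
step 0: (22, 1)  from 22·(1,0) + (0,1)
…
step 4: (689, 31)  from 1·(489,22) + (200,9)
step 5: (1867, 84)  from 2·(689,31) + (489,22)
step 6: (2556, 115)  from 1·(1867,84) + (689,31)
…
step 8: (16514, 743)  from 2·(6979,314) + (2556,115)
step 9: (73035, 3286)  from 4·(16514,743) + (6979,314)
fundamental: x₁=73035, y₁=3286  (since 5334111225 − 494·10797796 = 1)
k=2:  x_2 = 73035·73035+494·3286·3286 = 10668222449,  y_2 = 73035·3286+3286·73035 = 479986020
k=3:  x_3 = 73035·10668222449+494·3286·479986020 = 1558307253052395,  y_3 = 73035·479986020+3286·10668222449 = 70111557938114

73035 3286
10668222449 479986020
1558307253052395 70111557938114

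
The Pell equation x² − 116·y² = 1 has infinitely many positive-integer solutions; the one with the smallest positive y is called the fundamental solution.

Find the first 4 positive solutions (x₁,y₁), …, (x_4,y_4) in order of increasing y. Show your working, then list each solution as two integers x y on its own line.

√116 = [10; 1,3,2,1,4,1,2,3,1,20, …], period ℓ=10 (even) → k=9
i=0: a=10 ⇒ p=10, q=1
i=1: a=1 ⇒ p=11, q=1
i=2: a=3 ⇒ p=43, q=4
i=3: a=2 ⇒ p=97, q=9
…
i=6: a=1 ⇒ p=797, q=74
i=7: a=2 ⇒ p=2251, q=209
i=8: a=3 ⇒ p=7550, q=701
i=9: a=1 ⇒ p=9801, q=910
→ (9801, 910).  Check: 9801²=96059601, 116·910²=96059600, difference 1.
(x_2, y_2) = (9801·9801 + 116·910·910, 9801·910 + 910·9801) = (192119201, 17837820)
(x_3, y_3) = (9801·192119201 + 116·910·17837820, 9801·17837820 + 910·192119201) = (3765920568201, 349656946730)
(x_4, y_4) = (9801·3765920568201 + 116·910·349656946730, 9801·349656946730 + 910·3765920568201) = (73819574785756801, 6853975451963640)

9801 910
192119201 17837820
3765920568201 349656946730
73819574785756801 6853975451963640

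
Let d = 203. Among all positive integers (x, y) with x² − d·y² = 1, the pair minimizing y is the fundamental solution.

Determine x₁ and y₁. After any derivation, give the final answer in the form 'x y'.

[14; 4,28] for √203; ℓ=2 ⇒ convergent index 1
i=0: a=14 ⇒ p=14, q=1
i=1: a=4 ⇒ p=57, q=4
→ (57, 4).  Check: 57²=3249, 203·4²=3248, difference 1.

57 4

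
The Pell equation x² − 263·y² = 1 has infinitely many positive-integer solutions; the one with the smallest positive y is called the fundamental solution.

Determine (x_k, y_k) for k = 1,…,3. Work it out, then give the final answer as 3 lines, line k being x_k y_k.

139128 8579
38713200767 2387158224
10772180392483224 664241098768765

[16; 4,1,1,1,1,15,1,1,1,1,4,32] for √263; ℓ=12 ⇒ convergent index 11
k=0  a_k=16  p_k/q_k = 16/1
…
k=5  a_k=1  p_k/q_k = 373/23
k=6  a_k=15  p_k/q_k = 5822/359
k=7  a_k=1  p_k/q_k = 6195/382
k=8  a_k=1  p_k/q_k = 12017/741
…
k=10  a_k=1  p_k/q_k = 30229/1864
k=11  a_k=4  p_k/q_k = 139128/8579
fundamental: x₁=139128, y₁=8579  (since 19356600384 − 263·73599241 = 1)
k=2:  x_2 = 139128·139128+263·8579·8579 = 38713200767,  y_2 = 139128·8579+8579·139128 = 2387158224
k=3:  x_3 = 139128·38713200767+263·8579·2387158224 = 10772180392483224,  y_3 = 139128·2387158224+8579·38713200767 = 664241098768765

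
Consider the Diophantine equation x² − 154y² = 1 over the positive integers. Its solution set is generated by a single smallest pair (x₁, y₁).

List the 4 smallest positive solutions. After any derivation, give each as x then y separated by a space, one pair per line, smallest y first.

√154 = [12; 2,2,3,1,2,1,3,2,2,24, …], period ℓ=10 (even) → k=9
step 0: (12, 1)  from 12·(1,0) + (0,1)
…
step 6: (1030, 83)  from 1·(757,61) + (273,22)
…
step 8: (8724, 703)  from 2·(3847,310) + (1030,83)
step 9: (21295, 1716)  from 2·(8724,703) + (3847,310)
→ (21295, 1716).  Check: 21295²=453477025, 154·1716²=453477024, difference 1.
n=2: (21295,1716)∘(21295,1716) = (21295·21295+154·1716·1716, 21295·1716+1716·21295) = (906954049,73084440)
n=3: (906954049,73084440)∘(21295,1716) = (21295·906954049+154·1716·73084440, 21295·73084440+1716·906954049) = (38627172925615,3112666297884)
n=4: (38627172925615,3112666297884)∘(21295,1716) = (21295·38627172925615+154·1716·3112666297884, 21295·3112666297884+1716·38627172925615) = (1645131293994988801,132568457553795120)

21295 1716
906954049 73084440
38627172925615 3112666297884
1645131293994988801 132568457553795120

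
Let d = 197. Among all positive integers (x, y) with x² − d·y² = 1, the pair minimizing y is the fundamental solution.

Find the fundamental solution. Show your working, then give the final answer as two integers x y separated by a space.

√197 → a₀=14, period (28); ℓ=1 odd so k=1
step 0: (14, 1)  from 14·(1,0) + (0,1)
step 1: (393, 28)  from 28·(14,1) + (1,0)
fundamental: x₁=393, y₁=28  (since 154449 − 197·784 = 1)

393 28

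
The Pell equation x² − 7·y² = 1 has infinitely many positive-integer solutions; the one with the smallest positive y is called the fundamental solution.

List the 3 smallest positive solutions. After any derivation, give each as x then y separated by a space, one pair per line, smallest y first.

8 3
127 48
2024 765

√7 = [2; 1,1,1,4, …], period ℓ=4 (even) → k=3
step 0: (2, 1)  from 2·(1,0) + (0,1)
…
step 2: (5, 2)  from 1·(3,1) + (2,1)
step 3: (8, 3)  from 1·(5,2) + (3,1)
(x₁, y₁) = (8, 3);  8² − 7·3² = 1 ✓
(x_2, y_2) = (8·8 + 7·3·3, 8·3 + 3·8) = (127, 48)
(x_3, y_3) = (8·127 + 7·3·48, 8·48 + 3·127) = (2024, 765)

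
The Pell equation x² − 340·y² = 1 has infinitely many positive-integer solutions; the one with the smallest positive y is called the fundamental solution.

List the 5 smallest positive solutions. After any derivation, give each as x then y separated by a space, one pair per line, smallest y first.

d=340: √d = [18; 2,3,1,1,1,…,3,2,36] (ℓ=14, even), read p_13/q_13
k=0  a_k=18  p_k/q_k = 18/1
k=1  a_k=2  p_k/q_k = 37/2
k=2  a_k=3  p_k/q_k = 129/7
k=3  a_k=1  p_k/q_k = 166/9
k=4  a_k=1  p_k/q_k = 295/16
k=5  a_k=1  p_k/q_k = 461/25
k=6  a_k=1  p_k/q_k = 756/41
…
k=8  a_k=1  p_k/q_k = 7265/394
k=9  a_k=1  p_k/q_k = 13774/747
k=10  a_k=1  p_k/q_k = 21039/1141
k=11  a_k=1  p_k/q_k = 34813/1888
k=12  a_k=3  p_k/q_k = 125478/6805
k=13  a_k=2  p_k/q_k = 285769/15498
(x₁, y₁) = (285769, 15498);  285769² − 340·15498² = 1 ✓
k=2:  x_2 = 285769·285769+340·15498·15498 = 163327842721,  y_2 = 285769·15498+15498·285769 = 8857695924
k=3:  x_3 = 285769·163327842721+340·15498·8857695924 = 93348068572789129,  y_3 = 285769·8857695924+15498·163327842721 = 5062509812995614
k=4:  x_4 = 285769·93348068572789129+340·15498·5062509812995614 = 53351968415791425367681,  y_4 = 285769·5062509812995614+15498·93348068572789129 = 2893416733491029538408
k=5:  x_5 = 285769·53351968415791425367681+340·15498·2893416733491029538408 = 30492677324331251603220874249,  y_5 = 285769·2893416733491029538408+15498·53351968415791425367681 = 1653697613020933530509635890

285769 15498
163327842721 8857695924
93348068572789129 5062509812995614
53351968415791425367681 2893416733491029538408
30492677324331251603220874249 1653697613020933530509635890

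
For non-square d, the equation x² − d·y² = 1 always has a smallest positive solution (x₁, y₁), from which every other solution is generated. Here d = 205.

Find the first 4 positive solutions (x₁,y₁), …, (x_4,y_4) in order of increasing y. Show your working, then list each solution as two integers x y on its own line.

39689 2772
3150433441 220035816
250075105640009 17466002999676
19850461732342200961 1386416385888245712

d=205: √d = [14; 3,6,1,4,1,6,3,28] (ℓ=8, even), read p_7/q_7
a_0=14:  p_0=14·1+0=14,  q_0=14·0+1=1
a_1=3:  p_1=3·14+1=43,  q_1=3·1+0=3
a_2=6:  p_2=6·43+14=272,  q_2=6·3+1=19
a_3=1:  p_3=1·272+43=315,  q_3=1·19+3=22
a_4=4:  p_4=4·315+272=1532,  q_4=4·22+19=107
a_5=1:  p_5=1·1532+315=1847,  q_5=1·107+22=129
a_6=6:  p_6=6·1847+1532=12614,  q_6=6·129+107=881
a_7=3:  p_7=3·12614+1847=39689,  q_7=3·881+129=2772
fundamental: x₁=39689, y₁=2772  (since 1575216721 − 205·7683984 = 1)
n=2: (39689,2772)∘(39689,2772) = (39689·39689+205·2772·2772, 39689·2772+2772·39689) = (3150433441,220035816)
n=3: (3150433441,220035816)∘(39689,2772) = (39689·3150433441+205·2772·220035816, 39689·220035816+2772·3150433441) = (250075105640009,17466002999676)
n=4: (250075105640009,17466002999676)∘(39689,2772) = (39689·250075105640009+205·2772·17466002999676, 39689·17466002999676+2772·250075105640009) = (19850461732342200961,1386416385888245712)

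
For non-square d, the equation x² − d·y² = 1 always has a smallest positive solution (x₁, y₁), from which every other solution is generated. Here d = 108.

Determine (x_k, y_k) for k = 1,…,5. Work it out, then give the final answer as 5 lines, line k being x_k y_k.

√108 → a₀=10, period (2,1,1,4,1,1,2,20); ℓ=8 even so k=7
i=0: a=10 ⇒ p=10, q=1
i=1: a=2 ⇒ p=21, q=2
i=2: a=1 ⇒ p=31, q=3
…
i=6: a=1 ⇒ p=530, q=51
i=7: a=2 ⇒ p=1351, q=130
→ (1351, 130).  Check: 1351²=1825201, 108·130²=1825200, difference 1.
(x_2, y_2) = (1351·1351 + 108·130·130, 1351·130 + 130·1351) = (3650401, 351260)
(x_3, y_3) = (1351·3650401 + 108·130·351260, 1351·351260 + 130·3650401) = (9863382151, 949104390)
(x_4, y_4) = (1351·9863382151 + 108·130·949104390, 1351·949104390 + 130·9863382151) = (26650854921601, 2564479710520)
(x_5, y_5) = (1351·26650854921601 + 108·130·2564479710520, 1351·2564479710520 + 130·26650854921601) = (72010600134783751, 6929223228720650)

1351 130
3650401 351260
9863382151 949104390
26650854921601 2564479710520
72010600134783751 6929223228720650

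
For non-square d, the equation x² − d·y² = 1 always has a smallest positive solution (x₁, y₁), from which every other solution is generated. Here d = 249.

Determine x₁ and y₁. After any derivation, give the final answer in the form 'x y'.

√249 = [15; 1,3,1,1,5,…,3,1,30, …], period ℓ=16 (even) → k=15
step 0: (15, 1)  from 15·(1,0) + (0,1)
…
step 3: (79, 5)  from 1·(63,4) + (16,1)
step 4: (142, 9)  from 1·(79,5) + (63,4)
step 5: (789, 50)  from 5·(142,9) + (79,5)
…
step 7: (3582, 227)  from 3·(931,59) + (789,50)
step 8: (36751, 2329)  from 10·(3582,227) + (931,59)
step 9: (113835, 7214)  from 3·(36751,2329) + (3582,227)
step 10: (150586, 9543)  from 1·(113835,7214) + (36751,2329)
step 11: (866765, 54929)  from 5·(150586,9543) + (113835,7214)
step 12: (1017351, 64472)  from 1·(866765,54929) + (150586,9543)
step 13: (1884116, 119401)  from 1·(1017351,64472) + (866765,54929)
step 14: (6669699, 422675)  from 3·(1884116,119401) + (1017351,64472)
step 15: (8553815, 542076)  from 1·(6669699,422675) + (1884116,119401)
fundamental: x₁=8553815, y₁=542076  (since 73167751054225 − 249·293846389776 = 1)

8553815 542076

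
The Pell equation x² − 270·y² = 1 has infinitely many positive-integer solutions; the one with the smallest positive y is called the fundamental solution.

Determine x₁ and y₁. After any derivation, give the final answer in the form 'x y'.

5291 322

[16; 2,3,6,3,2,32] for √270; ℓ=6 ⇒ convergent index 5
k=0  a_k=16  p_k/q_k = 16/1
k=1  a_k=2  p_k/q_k = 33/2
…
k=3  a_k=6  p_k/q_k = 723/44
k=4  a_k=3  p_k/q_k = 2284/139
k=5  a_k=2  p_k/q_k = 5291/322
→ (5291, 322).  Check: 5291²=27994681, 270·322²=27994680, difference 1.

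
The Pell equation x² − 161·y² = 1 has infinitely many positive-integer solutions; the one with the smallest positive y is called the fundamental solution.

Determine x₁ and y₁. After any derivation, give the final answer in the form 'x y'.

√161 → a₀=12, period (1,2,4,1,2,1,4,2,1,24); ℓ=10 even so k=9
a_0=12:  p_0=12·1+0=12,  q_0=12·0+1=1
a_1=1:  p_1=1·12+1=13,  q_1=1·1+0=1
a_2=2:  p_2=2·13+12=38,  q_2=2·1+1=3
…
a_5=2:  p_5=2·203+165=571,  q_5=2·16+13=45
a_6=1:  p_6=1·571+203=774,  q_6=1·45+16=61
…
a_8=2:  p_8=2·3667+774=8108,  q_8=2·289+61=639
a_9=1:  p_9=1·8108+3667=11775,  q_9=1·639+289=928
→ (11775, 928).  Check: 11775²=138650625, 161·928²=138650624, difference 1.

11775 928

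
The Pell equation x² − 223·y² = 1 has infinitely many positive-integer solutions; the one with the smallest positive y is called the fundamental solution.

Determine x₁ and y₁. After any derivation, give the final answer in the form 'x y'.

√223 → a₀=14, period (1,13,1,28); ℓ=4 even so k=3
step 0: (14, 1)  from 14·(1,0) + (0,1)
…
step 2: (209, 14)  from 13·(15,1) + (14,1)
step 3: (224, 15)  from 1·(209,14) + (15,1)
(x₁, y₁) = (224, 15);  224² − 223·15² = 1 ✓

224 15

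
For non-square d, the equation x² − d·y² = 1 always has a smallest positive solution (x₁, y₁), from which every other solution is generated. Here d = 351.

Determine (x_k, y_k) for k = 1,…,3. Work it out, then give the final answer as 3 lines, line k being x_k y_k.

√351 = [18; 1,2,1,3,2,2,2,3,1,2,1,36, …], period ℓ=12 (even) → k=11
a_0=18:  p_0=18·1+0=18,  q_0=18·0+1=1
…
a_2=2:  p_2=2·19+18=56,  q_2=2·1+1=3
a_3=1:  p_3=1·56+19=75,  q_3=1·3+1=4
a_4=3:  p_4=3·75+56=281,  q_4=3·4+3=15
a_5=2:  p_5=2·281+75=637,  q_5=2·15+4=34
…
a_8=3:  p_8=3·3747+1555=12796,  q_8=3·200+83=683
a_9=1:  p_9=1·12796+3747=16543,  q_9=1·683+200=883
a_10=2:  p_10=2·16543+12796=45882,  q_10=2·883+683=2449
a_11=1:  p_11=1·45882+16543=62425,  q_11=1·2449+883=3332
→ (62425, 3332).  Check: 62425²=3896880625, 351·3332²=3896880624, difference 1.
k=2:  x_2 = 62425·62425+351·3332·3332 = 7793761249,  y_2 = 62425·3332+3332·62425 = 416000200
k=3:  x_3 = 62425·7793761249+351·3332·416000200 = 973051091875225,  y_3 = 62425·416000200+3332·7793761249 = 51937624966668

62425 3332
7793761249 416000200
973051091875225 51937624966668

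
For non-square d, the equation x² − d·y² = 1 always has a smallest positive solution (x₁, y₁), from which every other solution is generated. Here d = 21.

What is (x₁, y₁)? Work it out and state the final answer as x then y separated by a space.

d=21: √d = [4; 1,1,2,1,1,8] (ℓ=6, even), read p_5/q_5
i=0: a=4 ⇒ p=4, q=1
…
i=2: a=1 ⇒ p=9, q=2
i=3: a=2 ⇒ p=23, q=5
i=4: a=1 ⇒ p=32, q=7
i=5: a=1 ⇒ p=55, q=12
→ (55, 12).  Check: 55²=3025, 21·12²=3024, difference 1.

55 12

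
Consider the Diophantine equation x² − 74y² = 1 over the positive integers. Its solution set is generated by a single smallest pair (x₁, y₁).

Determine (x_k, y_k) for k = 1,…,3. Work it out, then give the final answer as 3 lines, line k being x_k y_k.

3699 430
27365201 3181140
202447753299 23534073290

√74 → a₀=8, period (1,1,1,1,16); ℓ=5 odd so k=9
k=0  a_k=8  p_k/q_k = 8/1
…
k=2  a_k=1  p_k/q_k = 17/2
k=3  a_k=1  p_k/q_k = 26/3
k=4  a_k=1  p_k/q_k = 43/5
…
k=7  a_k=1  p_k/q_k = 1471/171
k=8  a_k=1  p_k/q_k = 2228/259
k=9  a_k=1  p_k/q_k = 3699/430
(x₁, y₁) = (3699, 430);  3699² − 74·430² = 1 ✓
n=2: (3699,430)∘(3699,430) = (3699·3699+74·430·430, 3699·430+430·3699) = (27365201,3181140)
n=3: (27365201,3181140)∘(3699,430) = (3699·27365201+74·430·3181140, 3699·3181140+430·27365201) = (202447753299,23534073290)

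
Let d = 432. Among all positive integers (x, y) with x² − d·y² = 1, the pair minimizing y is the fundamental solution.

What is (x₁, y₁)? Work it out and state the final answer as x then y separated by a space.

1351 65

[20; 1,3,1,1,1,3,1,40] for √432; ℓ=8 ⇒ convergent index 7
a_0=20:  p_0=20·1+0=20,  q_0=20·0+1=1
…
a_6=3:  p_6=3·291+187=1060,  q_6=3·14+9=51
a_7=1:  p_7=1·1060+291=1351,  q_7=1·51+14=65
fundamental: x₁=1351, y₁=65  (since 1825201 − 432·4225 = 1)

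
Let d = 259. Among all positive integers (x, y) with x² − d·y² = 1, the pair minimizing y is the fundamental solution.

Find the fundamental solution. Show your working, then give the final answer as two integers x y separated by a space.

[16; 10,1,2,3,4,3,2,1,10,32] for √259; ℓ=10 ⇒ convergent index 9
i=0: a=16 ⇒ p=16, q=1
i=1: a=10 ⇒ p=161, q=10
…
i=6: a=3 ⇒ p=23931, q=1487
…
i=8: a=1 ⇒ p=79196, q=4921
i=9: a=10 ⇒ p=847225, q=52644
→ (847225, 52644).  Check: 847225²=717790200625, 259·52644²=717790200624, difference 1.

847225 52644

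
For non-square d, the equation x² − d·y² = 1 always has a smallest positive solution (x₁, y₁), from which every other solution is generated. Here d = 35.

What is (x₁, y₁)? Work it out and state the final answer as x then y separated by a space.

√35 → a₀=5, period (1,10); ℓ=2 even so k=1
i=0: a=5 ⇒ p=5, q=1
i=1: a=1 ⇒ p=6, q=1
fundamental: x₁=6, y₁=1  (since 36 − 35·1 = 1)

6 1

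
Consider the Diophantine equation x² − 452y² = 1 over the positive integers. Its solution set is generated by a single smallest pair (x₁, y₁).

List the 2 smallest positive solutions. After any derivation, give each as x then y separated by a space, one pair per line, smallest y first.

√452 → a₀=21, period (3,1,5,3,10,3,5,1,3,42); ℓ=10 even so k=9
i=0: a=21 ⇒ p=21, q=1
i=1: a=3 ⇒ p=64, q=3
i=2: a=1 ⇒ p=85, q=4
i=3: a=5 ⇒ p=489, q=23
…
i=5: a=10 ⇒ p=16009, q=753
…
i=8: a=1 ⇒ p=313483, q=14745
i=9: a=3 ⇒ p=1204353, q=56648
fundamental: x₁=1204353, y₁=56648  (since 1450466148609 − 452·3208995904 = 1)
(x_2, y_2) = (1204353·1204353 + 452·56648·56648, 1204353·56648 + 56648·1204353) = (2900932297217, 136448377488)

1204353 56648
2900932297217 136448377488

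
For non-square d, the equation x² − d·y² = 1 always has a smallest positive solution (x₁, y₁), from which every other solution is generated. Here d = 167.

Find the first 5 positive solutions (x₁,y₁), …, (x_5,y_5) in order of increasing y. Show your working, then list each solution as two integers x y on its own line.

168 13
56447 4368
18966024 1467635
6372527617 493120992
2141150313288 165687185677

d=167: √d = [12; 1,11,1,24] (ℓ=4, even), read p_3/q_3
a_0=12:  p_0=12·1+0=12,  q_0=12·0+1=1
a_1=1:  p_1=1·12+1=13,  q_1=1·1+0=1
a_2=11:  p_2=11·13+12=155,  q_2=11·1+1=12
a_3=1:  p_3=1·155+13=168,  q_3=1·12+1=13
→ (168, 13).  Check: 168²=28224, 167·13²=28223, difference 1.
(168+13√167)^2 = 56447 + 4368√167
(168+13√167)^3 = 18966024 + 1467635√167
(168+13√167)^4 = 6372527617 + 493120992√167
(168+13√167)^5 = 2141150313288 + 165687185677√167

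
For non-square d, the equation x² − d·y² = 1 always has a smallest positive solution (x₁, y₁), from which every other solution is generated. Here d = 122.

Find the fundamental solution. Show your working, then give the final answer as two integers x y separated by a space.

243 22

[11; 22] for √122; ℓ=1 ⇒ convergent index 1
a_0=11:  p_0=11·1+0=11,  q_0=11·0+1=1
a_1=22:  p_1=22·11+1=243,  q_1=22·1+0=22
(x₁, y₁) = (243, 22);  243² − 122·22² = 1 ✓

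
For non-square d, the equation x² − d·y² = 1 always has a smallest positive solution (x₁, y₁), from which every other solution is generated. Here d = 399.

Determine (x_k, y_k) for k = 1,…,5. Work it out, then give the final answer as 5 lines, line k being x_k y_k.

√399 = [19; 1,38, …], period ℓ=2 (even) → k=1
a_0=19:  p_0=19·1+0=19,  q_0=19·0+1=1
a_1=1:  p_1=1·19+1=20,  q_1=1·1+0=1
(x₁, y₁) = (20, 1);  20² − 399·1² = 1 ✓
k=2:  x_2 = 20·20+399·1·1 = 799,  y_2 = 20·1+1·20 = 40
k=3:  x_3 = 20·799+399·1·40 = 31940,  y_3 = 20·40+1·799 = 1599
k=4:  x_4 = 20·31940+399·1·1599 = 1276801,  y_4 = 20·1599+1·31940 = 63920
k=5:  x_5 = 20·1276801+399·1·63920 = 51040100,  y_5 = 20·63920+1·1276801 = 2555201

20 1
799 40
31940 1599
1276801 63920
51040100 2555201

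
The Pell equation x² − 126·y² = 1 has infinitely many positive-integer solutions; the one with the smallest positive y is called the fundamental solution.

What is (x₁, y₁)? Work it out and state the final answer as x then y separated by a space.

√126 = [11; 4,2,4,22, …], period ℓ=4 (even) → k=3
i=0: a=11 ⇒ p=11, q=1
…
i=2: a=2 ⇒ p=101, q=9
i=3: a=4 ⇒ p=449, q=40
→ (449, 40).  Check: 449²=201601, 126·40²=201600, difference 1.

449 40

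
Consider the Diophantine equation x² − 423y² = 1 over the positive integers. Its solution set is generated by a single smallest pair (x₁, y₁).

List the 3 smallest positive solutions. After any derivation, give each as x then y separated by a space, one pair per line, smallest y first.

[20; 1,1,3,4,3,1,1,40] for √423; ℓ=8 ⇒ convergent index 7
k=0  a_k=20  p_k/q_k = 20/1
k=1  a_k=1  p_k/q_k = 21/1
k=2  a_k=1  p_k/q_k = 41/2
k=3  a_k=3  p_k/q_k = 144/7
…
k=5  a_k=3  p_k/q_k = 1995/97
k=6  a_k=1  p_k/q_k = 2612/127
k=7  a_k=1  p_k/q_k = 4607/224
(x₁, y₁) = (4607, 224);  4607² − 423·224² = 1 ✓
k=2:  x_2 = 4607·4607+423·224·224 = 42448897,  y_2 = 4607·224+224·4607 = 2063936
k=3:  x_3 = 4607·42448897+423·224·2063936 = 391124132351,  y_3 = 4607·2063936+224·42448897 = 19017106080

4607 224
42448897 2063936
391124132351 19017106080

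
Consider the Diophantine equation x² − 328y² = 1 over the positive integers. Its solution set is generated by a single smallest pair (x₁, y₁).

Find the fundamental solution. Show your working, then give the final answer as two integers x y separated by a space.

d=328: √d = [18; 9,36] (ℓ=2, even), read p_1/q_1
step 0: (18, 1)  from 18·(1,0) + (0,1)
step 1: (163, 9)  from 9·(18,1) + (1,0)
(x₁, y₁) = (163, 9);  163² − 328·9² = 1 ✓

163 9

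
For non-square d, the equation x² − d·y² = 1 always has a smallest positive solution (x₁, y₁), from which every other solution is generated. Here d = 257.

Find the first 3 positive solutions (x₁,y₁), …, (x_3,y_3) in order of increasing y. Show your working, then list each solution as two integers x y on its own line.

513 32
526337 32832
540021249 33685600

√257 = [16; 32, …], period ℓ=1 (odd) → k=1
i=0: a=16 ⇒ p=16, q=1
i=1: a=32 ⇒ p=513, q=32
→ (513, 32).  Check: 513²=263169, 257·32²=263168, difference 1.
k=2:  x_2 = 513·513+257·32·32 = 526337,  y_2 = 513·32+32·513 = 32832
k=3:  x_3 = 513·526337+257·32·32832 = 540021249,  y_3 = 513·32832+32·526337 = 33685600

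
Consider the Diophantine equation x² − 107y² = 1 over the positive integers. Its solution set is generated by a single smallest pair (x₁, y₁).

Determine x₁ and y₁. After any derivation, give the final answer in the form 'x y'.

√107 → a₀=10, period (2,1,9,1,2,20); ℓ=6 even so k=5
a_0=10:  p_0=10·1+0=10,  q_0=10·0+1=1
a_1=2:  p_1=2·10+1=21,  q_1=2·1+0=2
a_2=1:  p_2=1·21+10=31,  q_2=1·2+1=3
a_3=9:  p_3=9·31+21=300,  q_3=9·3+2=29
a_4=1:  p_4=1·300+31=331,  q_4=1·29+3=32
a_5=2:  p_5=2·331+300=962,  q_5=2·32+29=93
→ (962, 93).  Check: 962²=925444, 107·93²=925443, difference 1.

962 93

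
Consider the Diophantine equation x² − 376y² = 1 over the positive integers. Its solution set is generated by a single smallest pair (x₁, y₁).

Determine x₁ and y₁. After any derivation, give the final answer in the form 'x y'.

√376 → a₀=19, period (2,1,1,3,1,…,1,2,38); ℓ=16 even so k=15
i=0: a=19 ⇒ p=19, q=1
i=1: a=2 ⇒ p=39, q=2
i=2: a=1 ⇒ p=58, q=3
i=3: a=1 ⇒ p=97, q=5
i=4: a=3 ⇒ p=349, q=18
i=5: a=1 ⇒ p=446, q=23
i=6: a=2 ⇒ p=1241, q=64
i=7: a=2 ⇒ p=2928, q=151
…
i=9: a=2 ⇒ p=28834, q=1487
i=10: a=2 ⇒ p=70621, q=3642
i=11: a=1 ⇒ p=99455, q=5129
i=12: a=3 ⇒ p=368986, q=19029
i=13: a=1 ⇒ p=468441, q=24158
i=14: a=1 ⇒ p=837427, q=43187
i=15: a=2 ⇒ p=2143295, q=110532
fundamental: x₁=2143295, y₁=110532  (since 4593713457025 − 376·12217323024 = 1)

2143295 110532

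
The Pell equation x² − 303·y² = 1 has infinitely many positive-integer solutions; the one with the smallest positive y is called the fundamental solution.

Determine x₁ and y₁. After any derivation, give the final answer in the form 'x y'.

d=303: √d = [17; 2,2,5,2,2,34] (ℓ=6, even), read p_5/q_5
k=0  a_k=17  p_k/q_k = 17/1
…
k=2  a_k=2  p_k/q_k = 87/5
…
k=4  a_k=2  p_k/q_k = 1027/59
k=5  a_k=2  p_k/q_k = 2524/145
(x₁, y₁) = (2524, 145);  2524² − 303·145² = 1 ✓

2524 145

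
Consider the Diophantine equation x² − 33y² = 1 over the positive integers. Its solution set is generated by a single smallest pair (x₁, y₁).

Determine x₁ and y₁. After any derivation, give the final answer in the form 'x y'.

23 4

√33 → a₀=5, period (1,2,1,10); ℓ=4 even so k=3
i=0: a=5 ⇒ p=5, q=1
…
i=2: a=2 ⇒ p=17, q=3
i=3: a=1 ⇒ p=23, q=4
→ (23, 4).  Check: 23²=529, 33·4²=528, difference 1.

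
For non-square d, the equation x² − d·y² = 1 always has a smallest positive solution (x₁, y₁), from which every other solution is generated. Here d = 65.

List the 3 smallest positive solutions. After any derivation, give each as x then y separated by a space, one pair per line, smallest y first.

√65 = [8; 16, …], period ℓ=1 (odd) → k=1
k=0  a_k=8  p_k/q_k = 8/1
k=1  a_k=16  p_k/q_k = 129/16
(x₁, y₁) = (129, 16);  129² − 65·16² = 1 ✓
(x_2, y_2) = (129·129 + 65·16·16, 129·16 + 16·129) = (33281, 4128)
(x_3, y_3) = (129·33281 + 65·16·4128, 129·4128 + 16·33281) = (8586369, 1065008)

129 16
33281 4128
8586369 1065008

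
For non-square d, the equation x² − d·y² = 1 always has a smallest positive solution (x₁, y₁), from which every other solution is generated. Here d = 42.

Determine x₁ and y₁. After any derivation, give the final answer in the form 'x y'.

d=42: √d = [6; 2,12] (ℓ=2, even), read p_1/q_1
a_0=6:  p_0=6·1+0=6,  q_0=6·0+1=1
a_1=2:  p_1=2·6+1=13,  q_1=2·1+0=2
(x₁, y₁) = (13, 2);  13² − 42·2² = 1 ✓

13 2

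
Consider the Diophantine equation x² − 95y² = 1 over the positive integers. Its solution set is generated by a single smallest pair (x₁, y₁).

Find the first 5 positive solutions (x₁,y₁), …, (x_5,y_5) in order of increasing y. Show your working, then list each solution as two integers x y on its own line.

39 4
3041 312
237159 24332
18495361 1897584
1442400999 147987220

√95 = [9; 1,2,1,18, …], period ℓ=4 (even) → k=3
i=0: a=9 ⇒ p=9, q=1
i=1: a=1 ⇒ p=10, q=1
i=2: a=2 ⇒ p=29, q=3
i=3: a=1 ⇒ p=39, q=4
→ (39, 4).  Check: 39²=1521, 95·4²=1520, difference 1.
(39+4√95)^2 = 3041 + 312√95
(39+4√95)^3 = 237159 + 24332√95
(39+4√95)^4 = 18495361 + 1897584√95
(39+4√95)^5 = 1442400999 + 147987220√95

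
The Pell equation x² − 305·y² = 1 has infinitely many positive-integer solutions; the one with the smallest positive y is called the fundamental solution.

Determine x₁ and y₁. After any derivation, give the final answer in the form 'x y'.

489 28

√305 → a₀=17, period (2,6,2,34); ℓ=4 even so k=3
i=0: a=17 ⇒ p=17, q=1
…
i=2: a=6 ⇒ p=227, q=13
i=3: a=2 ⇒ p=489, q=28
→ (489, 28).  Check: 489²=239121, 305·28²=239120, difference 1.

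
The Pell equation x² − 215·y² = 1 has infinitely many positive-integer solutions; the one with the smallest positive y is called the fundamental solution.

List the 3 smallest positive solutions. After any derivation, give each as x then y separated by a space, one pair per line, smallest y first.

√215 → a₀=14, period (1,1,1,28); ℓ=4 even so k=3
k=0  a_k=14  p_k/q_k = 14/1
k=1  a_k=1  p_k/q_k = 15/1
k=2  a_k=1  p_k/q_k = 29/2
k=3  a_k=1  p_k/q_k = 44/3
(x₁, y₁) = (44, 3);  44² − 215·3² = 1 ✓
k=2:  x_2 = 44·44+215·3·3 = 3871,  y_2 = 44·3+3·44 = 264
k=3:  x_3 = 44·3871+215·3·264 = 340604,  y_3 = 44·264+3·3871 = 23229

44 3
3871 264
340604 23229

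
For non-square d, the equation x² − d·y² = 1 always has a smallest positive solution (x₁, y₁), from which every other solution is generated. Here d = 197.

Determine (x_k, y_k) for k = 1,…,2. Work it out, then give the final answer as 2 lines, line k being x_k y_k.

393 28
308897 22008

d=197: √d = [14; 28] (ℓ=1, odd), read p_1/q_1
k=0  a_k=14  p_k/q_k = 14/1
k=1  a_k=28  p_k/q_k = 393/28
(x₁, y₁) = (393, 28);  393² − 197·28² = 1 ✓
k=2:  x_2 = 393·393+197·28·28 = 308897,  y_2 = 393·28+28·393 = 22008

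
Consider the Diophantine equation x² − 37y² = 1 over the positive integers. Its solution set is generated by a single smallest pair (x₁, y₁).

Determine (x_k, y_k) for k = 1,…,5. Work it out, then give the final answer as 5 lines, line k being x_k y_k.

√37 → a₀=6, period (12); ℓ=1 odd so k=1
a_0=6:  p_0=6·1+0=6,  q_0=6·0+1=1
a_1=12:  p_1=12·6+1=73,  q_1=12·1+0=12
fundamental: x₁=73, y₁=12  (since 5329 − 37·144 = 1)
(x_2, y_2) = (73·73 + 37·12·12, 73·12 + 12·73) = (10657, 1752)
(x_3, y_3) = (73·10657 + 37·12·1752, 73·1752 + 12·10657) = (1555849, 255780)
(x_4, y_4) = (73·1555849 + 37·12·255780, 73·255780 + 12·1555849) = (227143297, 37342128)
(x_5, y_5) = (73·227143297 + 37·12·37342128, 73·37342128 + 12·227143297) = (33161365513, 5451694908)

73 12
10657 1752
1555849 255780
227143297 37342128
33161365513 5451694908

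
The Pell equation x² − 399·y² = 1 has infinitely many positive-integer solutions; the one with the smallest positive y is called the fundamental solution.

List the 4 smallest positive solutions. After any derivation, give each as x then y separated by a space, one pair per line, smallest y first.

√399 = [19; 1,38, …], period ℓ=2 (even) → k=1
step 0: (19, 1)  from 19·(1,0) + (0,1)
step 1: (20, 1)  from 1·(19,1) + (1,0)
→ (20, 1).  Check: 20²=400, 399·1²=399, difference 1.
(20+1√399)^2 = 799 + 40√399
(20+1√399)^3 = 31940 + 1599√399
(20+1√399)^4 = 1276801 + 63920√399

20 1
799 40
31940 1599
1276801 63920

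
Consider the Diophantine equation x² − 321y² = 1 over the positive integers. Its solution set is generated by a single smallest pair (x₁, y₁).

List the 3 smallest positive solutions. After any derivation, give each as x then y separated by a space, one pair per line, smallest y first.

215 12
92449 5160
39752855 2218788

√321 → a₀=17, period (1,10,1,34); ℓ=4 even so k=3
i=0: a=17 ⇒ p=17, q=1
i=1: a=1 ⇒ p=18, q=1
i=2: a=10 ⇒ p=197, q=11
i=3: a=1 ⇒ p=215, q=12
fundamental: x₁=215, y₁=12  (since 46225 − 321·144 = 1)
k=2:  x_2 = 215·215+321·12·12 = 92449,  y_2 = 215·12+12·215 = 5160
k=3:  x_3 = 215·92449+321·12·5160 = 39752855,  y_3 = 215·5160+12·92449 = 2218788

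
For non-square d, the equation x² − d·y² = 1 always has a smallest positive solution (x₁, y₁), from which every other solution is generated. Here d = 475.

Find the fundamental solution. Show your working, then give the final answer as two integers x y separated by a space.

√475 → a₀=21, period (1,3,1,6,2,6,1,3,1,42); ℓ=10 even so k=9
step 0: (21, 1)  from 21·(1,0) + (0,1)
step 1: (22, 1)  from 1·(21,1) + (1,0)
…
step 7: (11878, 545)  from 1·(10287,472) + (1591,73)
step 8: (45921, 2107)  from 3·(11878,545) + (10287,472)
step 9: (57799, 2652)  from 1·(45921,2107) + (11878,545)
(x₁, y₁) = (57799, 2652);  57799² − 475·2652² = 1 ✓

57799 2652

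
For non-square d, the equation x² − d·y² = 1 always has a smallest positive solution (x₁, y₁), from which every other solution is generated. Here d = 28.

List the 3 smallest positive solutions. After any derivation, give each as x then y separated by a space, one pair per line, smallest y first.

127 24
32257 6096
8193151 1548360

d=28: √d = [5; 3,2,3,10] (ℓ=4, even), read p_3/q_3
step 0: (5, 1)  from 5·(1,0) + (0,1)
…
step 2: (37, 7)  from 2·(16,3) + (5,1)
step 3: (127, 24)  from 3·(37,7) + (16,3)
→ (127, 24).  Check: 127²=16129, 28·24²=16128, difference 1.
n=2: (127,24)∘(127,24) = (127·127+28·24·24, 127·24+24·127) = (32257,6096)
n=3: (32257,6096)∘(127,24) = (127·32257+28·24·6096, 127·6096+24·32257) = (8193151,1548360)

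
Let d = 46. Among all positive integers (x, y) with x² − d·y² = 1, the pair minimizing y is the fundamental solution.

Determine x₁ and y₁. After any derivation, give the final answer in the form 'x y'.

24335 3588

√46 = [6; 1,3,1,1,2,6,2,1,1,3,1,12, …], period ℓ=12 (even) → k=11
k=0  a_k=6  p_k/q_k = 6/1
…
k=4  a_k=1  p_k/q_k = 61/9
…
k=6  a_k=6  p_k/q_k = 997/147
…
k=10  a_k=3  p_k/q_k = 19038/2807
k=11  a_k=1  p_k/q_k = 24335/3588
→ (24335, 3588).  Check: 24335²=592192225, 46·3588²=592192224, difference 1.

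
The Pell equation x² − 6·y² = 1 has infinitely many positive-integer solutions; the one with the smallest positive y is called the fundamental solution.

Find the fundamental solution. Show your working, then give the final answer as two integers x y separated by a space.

5 2

√6 = [2; 2,4, …], period ℓ=2 (even) → k=1
k=0  a_k=2  p_k/q_k = 2/1
k=1  a_k=2  p_k/q_k = 5/2
→ (5, 2).  Check: 5²=25, 6·2²=24, difference 1.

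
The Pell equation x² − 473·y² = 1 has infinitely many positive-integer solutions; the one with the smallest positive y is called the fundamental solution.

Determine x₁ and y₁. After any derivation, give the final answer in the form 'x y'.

√473 → a₀=21, period (1,2,1,42); ℓ=4 even so k=3
i=0: a=21 ⇒ p=21, q=1
…
i=2: a=2 ⇒ p=65, q=3
i=3: a=1 ⇒ p=87, q=4
(x₁, y₁) = (87, 4);  87² − 473·4² = 1 ✓

87 4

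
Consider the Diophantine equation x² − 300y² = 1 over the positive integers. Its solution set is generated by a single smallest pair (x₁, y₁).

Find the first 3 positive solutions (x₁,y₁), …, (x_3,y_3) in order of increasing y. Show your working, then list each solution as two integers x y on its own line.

d=300: √d = [17; 3,8,3,34] (ℓ=4, even), read p_3/q_3
step 0: (17, 1)  from 17·(1,0) + (0,1)
step 1: (52, 3)  from 3·(17,1) + (1,0)
step 2: (433, 25)  from 8·(52,3) + (17,1)
step 3: (1351, 78)  from 3·(433,25) + (52,3)
(x₁, y₁) = (1351, 78);  1351² − 300·78² = 1 ✓
n=2: (1351,78)∘(1351,78) = (1351·1351+300·78·78, 1351·78+78·1351) = (3650401,210756)
n=3: (3650401,210756)∘(1351,78) = (1351·3650401+300·78·210756, 1351·210756+78·3650401) = (9863382151,569462634)

1351 78
3650401 210756
9863382151 569462634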